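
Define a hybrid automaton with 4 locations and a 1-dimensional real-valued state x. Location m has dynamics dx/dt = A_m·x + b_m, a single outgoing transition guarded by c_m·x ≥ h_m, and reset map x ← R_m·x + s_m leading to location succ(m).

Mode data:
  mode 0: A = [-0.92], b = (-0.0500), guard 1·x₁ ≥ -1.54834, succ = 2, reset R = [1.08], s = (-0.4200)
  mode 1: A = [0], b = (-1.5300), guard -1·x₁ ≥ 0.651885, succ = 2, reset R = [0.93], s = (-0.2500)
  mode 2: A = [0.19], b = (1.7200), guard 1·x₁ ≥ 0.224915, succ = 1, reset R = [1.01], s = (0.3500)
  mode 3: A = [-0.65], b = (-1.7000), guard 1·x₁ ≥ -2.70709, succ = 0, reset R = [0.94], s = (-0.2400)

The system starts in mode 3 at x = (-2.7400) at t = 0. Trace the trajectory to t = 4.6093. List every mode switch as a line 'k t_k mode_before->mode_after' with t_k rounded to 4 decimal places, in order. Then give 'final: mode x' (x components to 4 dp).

Mode 3: guard c·x = -2.7071 hit at Δt = 0.4718 (t = 0.4718), x⁻ = (-2.7071) → reset → x⁺ = (-2.7847), jump to mode 0
Mode 0: guard c·x = -1.5483 hit at Δt = 0.6554 (t = 1.1272), x⁻ = (-1.5483) → reset → x⁺ = (-2.0922), jump to mode 2
Mode 2: guard c·x = 0.2249 hit at Δt = 1.5124 (t = 2.6396), x⁻ = (0.2249) → reset → x⁺ = (0.5772), jump to mode 1
Mode 1: guard c·x = 0.6519 hit at Δt = 0.8033 (t = 3.4429), x⁻ = (-0.6519) → reset → x⁺ = (-0.8563), jump to mode 2
Mode 2: guard c·x = 0.2249 hit at Δt = 0.6521 (t = 4.0950), x⁻ = (0.2249) → reset → x⁺ = (0.5772), jump to mode 1
Mode 1: flow for 0.5143 to horizon, guard not reached → x = (-0.2097)

1 0.4718 3->0
2 1.1272 0->2
3 2.6396 2->1
4 3.4429 1->2
5 4.0950 2->1
final: 1 -0.2097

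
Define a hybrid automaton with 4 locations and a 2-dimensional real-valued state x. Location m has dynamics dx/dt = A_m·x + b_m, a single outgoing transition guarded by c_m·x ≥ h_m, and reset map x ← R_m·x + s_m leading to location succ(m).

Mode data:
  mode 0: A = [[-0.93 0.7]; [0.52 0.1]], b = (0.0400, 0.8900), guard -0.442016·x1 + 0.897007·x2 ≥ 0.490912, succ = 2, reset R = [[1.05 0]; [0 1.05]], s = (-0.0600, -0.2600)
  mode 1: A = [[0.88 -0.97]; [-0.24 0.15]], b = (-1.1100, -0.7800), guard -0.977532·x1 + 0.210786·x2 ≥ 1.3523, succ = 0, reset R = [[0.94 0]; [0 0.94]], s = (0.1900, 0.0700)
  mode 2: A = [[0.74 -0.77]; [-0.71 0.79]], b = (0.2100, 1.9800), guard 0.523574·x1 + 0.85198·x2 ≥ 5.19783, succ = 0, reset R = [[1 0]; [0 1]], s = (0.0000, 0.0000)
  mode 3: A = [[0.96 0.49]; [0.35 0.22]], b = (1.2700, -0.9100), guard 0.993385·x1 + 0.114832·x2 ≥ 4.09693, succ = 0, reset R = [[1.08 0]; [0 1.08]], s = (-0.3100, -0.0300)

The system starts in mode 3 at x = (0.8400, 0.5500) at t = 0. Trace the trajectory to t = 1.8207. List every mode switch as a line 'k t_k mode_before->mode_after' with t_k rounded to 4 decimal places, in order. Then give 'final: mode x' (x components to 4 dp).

Mode 3: guard c·x = 4.0969 hit at Δt = 0.8877 (t = 0.8877), x⁻ = (4.0637, 0.5232) → reset → x⁺ = (4.0788, 0.5350), jump to mode 0
Mode 0: guard c·x = 0.4909 hit at Δt = 0.5197 (t = 1.4074), x⁻ = (2.9179, 1.9851) → reset → x⁺ = (3.0038, 1.8244), jump to mode 2
Mode 2: flow for 0.4133 to horizon, guard not reached → x = (3.4035, 2.3870)

1 0.8877 3->0
2 1.4074 0->2
final: 2 3.4035 2.3870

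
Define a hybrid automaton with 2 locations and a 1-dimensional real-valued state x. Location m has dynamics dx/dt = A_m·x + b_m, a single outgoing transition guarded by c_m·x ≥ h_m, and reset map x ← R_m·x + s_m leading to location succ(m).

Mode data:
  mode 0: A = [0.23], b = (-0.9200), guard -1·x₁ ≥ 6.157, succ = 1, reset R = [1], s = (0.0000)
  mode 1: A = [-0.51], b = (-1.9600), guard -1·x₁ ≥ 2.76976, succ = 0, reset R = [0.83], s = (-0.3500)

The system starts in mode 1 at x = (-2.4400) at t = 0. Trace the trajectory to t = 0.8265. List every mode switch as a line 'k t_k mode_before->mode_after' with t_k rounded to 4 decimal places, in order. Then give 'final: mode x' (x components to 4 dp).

Mode 1: guard c·x = 2.7698 hit at Δt = 0.5253 (t = 0.5253), x⁻ = (-2.7698) → reset → x⁺ = (-2.6489), jump to mode 0
Mode 0: flow for 0.3012 to horizon, guard not reached → x = (-3.1258)

1 0.5253 1->0
final: 0 -3.1258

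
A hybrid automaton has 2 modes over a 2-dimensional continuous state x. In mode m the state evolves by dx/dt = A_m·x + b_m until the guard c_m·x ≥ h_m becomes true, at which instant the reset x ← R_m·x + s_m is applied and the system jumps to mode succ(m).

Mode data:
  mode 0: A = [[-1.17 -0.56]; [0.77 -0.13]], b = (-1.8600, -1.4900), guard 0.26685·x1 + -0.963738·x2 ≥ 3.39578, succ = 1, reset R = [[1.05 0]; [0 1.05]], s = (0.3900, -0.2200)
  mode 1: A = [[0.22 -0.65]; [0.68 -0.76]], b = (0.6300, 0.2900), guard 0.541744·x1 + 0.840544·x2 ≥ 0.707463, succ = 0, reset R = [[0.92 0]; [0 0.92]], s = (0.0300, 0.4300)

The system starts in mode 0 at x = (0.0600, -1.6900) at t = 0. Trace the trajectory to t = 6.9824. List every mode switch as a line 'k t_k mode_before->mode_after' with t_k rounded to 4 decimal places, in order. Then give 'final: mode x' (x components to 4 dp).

1 1.4443 0->1
2 2.4184 1->0
3 5.1115 0->1
4 6.1127 1->0
final: 0 0.0473 -0.9128

Mode 0: guard c·x = 3.3958 hit at Δt = 1.4443 (t = 1.4443), x⁻ = (-0.1538, -3.5661) → reset → x⁺ = (0.2285, -3.9644), jump to mode 1
Mode 1: guard c·x = 0.7075 hit at Δt = 0.9741 (t = 2.4184), x⁻ = (2.6798, -0.8855) → reset → x⁺ = (2.4954, -0.3846), jump to mode 0
Mode 0: guard c·x = 3.3958 hit at Δt = 2.6931 (t = 5.1115), x⁻ = (-0.2390, -3.5897) → reset → x⁺ = (0.1390, -3.9892), jump to mode 1
Mode 1: guard c·x = 0.7075 hit at Δt = 1.0011 (t = 6.1127), x⁻ = (2.6458, -0.8636) → reset → x⁺ = (2.4641, -0.3645), jump to mode 0
Mode 0: flow for 0.8697 to horizon, guard not reached → x = (0.0473, -0.9128)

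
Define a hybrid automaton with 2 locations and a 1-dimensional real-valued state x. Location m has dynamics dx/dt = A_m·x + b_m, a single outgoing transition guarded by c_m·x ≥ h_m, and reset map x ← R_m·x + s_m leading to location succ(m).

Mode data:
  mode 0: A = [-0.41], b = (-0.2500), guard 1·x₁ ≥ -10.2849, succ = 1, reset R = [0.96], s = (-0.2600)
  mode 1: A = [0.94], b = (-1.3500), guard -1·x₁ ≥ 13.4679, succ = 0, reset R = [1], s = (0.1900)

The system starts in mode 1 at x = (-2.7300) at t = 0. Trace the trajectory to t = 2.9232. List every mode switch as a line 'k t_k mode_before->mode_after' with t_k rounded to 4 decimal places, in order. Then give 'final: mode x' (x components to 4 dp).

1 1.3560 1->0
2 2.0134 0->1
3 2.2828 1->0
final: 0 -10.3525

Mode 1: guard c·x = 13.4679 hit at Δt = 1.3560 (t = 1.3560), x⁻ = (-13.4679) → reset → x⁺ = (-13.2779), jump to mode 0
Mode 0: guard c·x = -10.2849 hit at Δt = 0.6574 (t = 2.0134), x⁻ = (-10.2849) → reset → x⁺ = (-10.1335), jump to mode 1
Mode 1: guard c·x = 13.4679 hit at Δt = 0.2694 (t = 2.2828), x⁻ = (-13.4679) → reset → x⁺ = (-13.2779), jump to mode 0
Mode 0: flow for 0.6404 to horizon, guard not reached → x = (-10.3525)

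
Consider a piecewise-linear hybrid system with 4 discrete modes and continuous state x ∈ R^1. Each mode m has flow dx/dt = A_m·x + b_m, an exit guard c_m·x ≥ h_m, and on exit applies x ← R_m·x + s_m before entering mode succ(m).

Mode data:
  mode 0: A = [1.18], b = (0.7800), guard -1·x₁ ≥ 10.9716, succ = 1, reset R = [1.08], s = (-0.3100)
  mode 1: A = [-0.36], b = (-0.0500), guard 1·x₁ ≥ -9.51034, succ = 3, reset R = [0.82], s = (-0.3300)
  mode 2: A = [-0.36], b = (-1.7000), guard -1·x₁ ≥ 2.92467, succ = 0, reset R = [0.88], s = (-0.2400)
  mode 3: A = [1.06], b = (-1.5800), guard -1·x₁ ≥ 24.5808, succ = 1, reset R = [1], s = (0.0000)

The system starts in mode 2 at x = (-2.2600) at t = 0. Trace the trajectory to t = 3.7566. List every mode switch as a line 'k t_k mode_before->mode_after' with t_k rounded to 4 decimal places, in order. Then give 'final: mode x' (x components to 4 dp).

Mode 2: guard c·x = 2.9247 hit at Δt = 0.8740 (t = 0.8740), x⁻ = (-2.9247) → reset → x⁺ = (-2.8137), jump to mode 0
Mode 0: guard c·x = 10.9716 hit at Δt = 1.3275 (t = 2.2015), x⁻ = (-10.9716) → reset → x⁺ = (-12.1593), jump to mode 1
Mode 1: guard c·x = -9.5103 hit at Δt = 0.6915 (t = 2.8930), x⁻ = (-9.5103) → reset → x⁺ = (-8.1285), jump to mode 3
Mode 3: flow for 0.8636 to horizon, guard not reached → x = (-22.5361)

1 0.8740 2->0
2 2.2015 0->1
3 2.8930 1->3
final: 3 -22.5361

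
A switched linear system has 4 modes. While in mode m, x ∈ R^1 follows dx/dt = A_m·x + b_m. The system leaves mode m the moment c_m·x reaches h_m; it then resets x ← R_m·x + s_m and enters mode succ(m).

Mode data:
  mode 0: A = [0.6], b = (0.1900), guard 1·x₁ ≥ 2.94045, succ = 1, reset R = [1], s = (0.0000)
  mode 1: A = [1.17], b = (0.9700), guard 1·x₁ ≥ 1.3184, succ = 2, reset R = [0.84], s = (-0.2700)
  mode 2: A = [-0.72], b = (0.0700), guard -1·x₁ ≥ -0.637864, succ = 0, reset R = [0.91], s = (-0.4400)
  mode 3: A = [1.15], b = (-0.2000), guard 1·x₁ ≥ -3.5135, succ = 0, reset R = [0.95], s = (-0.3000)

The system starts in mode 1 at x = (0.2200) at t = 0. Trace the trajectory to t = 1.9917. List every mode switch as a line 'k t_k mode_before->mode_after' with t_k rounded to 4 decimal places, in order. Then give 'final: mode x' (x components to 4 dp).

Mode 1: guard c·x = 1.3184 hit at Δt = 0.6123 (t = 0.6123), x⁻ = (1.3184) → reset → x⁺ = (0.8375), jump to mode 2
Mode 2: guard c·x = -0.6379 hit at Δt = 0.4364 (t = 1.0487), x⁻ = (0.6379) → reset → x⁺ = (0.1405), jump to mode 0
Mode 0: flow for 0.9430 to horizon, guard not reached → x = (0.4883)

1 0.6123 1->2
2 1.0487 2->0
final: 0 0.4883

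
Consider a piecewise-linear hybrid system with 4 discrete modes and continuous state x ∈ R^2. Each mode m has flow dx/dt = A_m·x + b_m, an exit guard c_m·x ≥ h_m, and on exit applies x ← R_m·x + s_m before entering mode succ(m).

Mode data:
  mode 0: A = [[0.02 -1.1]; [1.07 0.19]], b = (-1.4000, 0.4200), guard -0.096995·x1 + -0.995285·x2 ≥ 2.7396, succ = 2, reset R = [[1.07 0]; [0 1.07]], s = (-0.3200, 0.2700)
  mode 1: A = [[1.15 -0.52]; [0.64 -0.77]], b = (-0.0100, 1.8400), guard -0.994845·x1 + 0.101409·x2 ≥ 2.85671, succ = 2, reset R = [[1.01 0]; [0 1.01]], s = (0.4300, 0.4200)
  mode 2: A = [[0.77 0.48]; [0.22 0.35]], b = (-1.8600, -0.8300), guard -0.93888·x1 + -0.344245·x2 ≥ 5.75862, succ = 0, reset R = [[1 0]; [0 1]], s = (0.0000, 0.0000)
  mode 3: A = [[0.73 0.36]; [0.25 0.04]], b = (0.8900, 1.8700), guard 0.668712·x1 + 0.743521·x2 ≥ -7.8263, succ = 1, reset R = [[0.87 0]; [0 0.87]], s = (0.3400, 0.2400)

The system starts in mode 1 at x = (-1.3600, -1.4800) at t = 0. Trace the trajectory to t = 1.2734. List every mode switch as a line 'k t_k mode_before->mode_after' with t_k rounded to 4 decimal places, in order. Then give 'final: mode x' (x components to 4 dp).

1 0.8434 1->2
final: 2 -4.5403 -0.7756

Mode 1: guard c·x = 2.8567 hit at Δt = 0.8434 (t = 0.8434), x⁻ = (-2.9174, -0.4497) → reset → x⁺ = (-2.5165, -0.0342), jump to mode 2
Mode 2: flow for 0.4300 to horizon, guard not reached → x = (-4.5403, -0.7756)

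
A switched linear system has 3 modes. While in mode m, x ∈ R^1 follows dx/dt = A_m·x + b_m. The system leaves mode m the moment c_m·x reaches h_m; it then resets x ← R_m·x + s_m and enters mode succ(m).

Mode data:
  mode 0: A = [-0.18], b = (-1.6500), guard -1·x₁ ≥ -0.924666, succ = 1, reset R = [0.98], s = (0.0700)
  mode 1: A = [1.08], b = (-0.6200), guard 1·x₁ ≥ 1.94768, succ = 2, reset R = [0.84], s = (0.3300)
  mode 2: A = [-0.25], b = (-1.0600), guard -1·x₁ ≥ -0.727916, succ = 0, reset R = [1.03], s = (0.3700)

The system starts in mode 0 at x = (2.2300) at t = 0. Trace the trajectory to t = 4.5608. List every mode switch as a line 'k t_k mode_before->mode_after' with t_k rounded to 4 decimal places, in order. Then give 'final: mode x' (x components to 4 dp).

1 0.6758 0->1
2 1.8133 1->2
3 2.7034 2->0
4 2.8098 0->1
5 3.9473 1->2
final: 2 1.0836

Mode 0: guard c·x = -0.9247 hit at Δt = 0.6758 (t = 0.6758), x⁻ = (0.9247) → reset → x⁺ = (0.9762), jump to mode 1
Mode 1: guard c·x = 1.9477 hit at Δt = 1.1375 (t = 1.8133), x⁻ = (1.9477) → reset → x⁺ = (1.9661), jump to mode 2
Mode 2: guard c·x = -0.7279 hit at Δt = 0.8901 (t = 2.7034), x⁻ = (0.7279) → reset → x⁺ = (1.1198), jump to mode 0
Mode 0: guard c·x = -0.9247 hit at Δt = 0.1064 (t = 2.8098), x⁻ = (0.9247) → reset → x⁺ = (0.9762), jump to mode 1
Mode 1: guard c·x = 1.9477 hit at Δt = 1.1375 (t = 3.9473), x⁻ = (1.9477) → reset → x⁺ = (1.9661), jump to mode 2
Mode 2: flow for 0.6135 to horizon, guard not reached → x = (1.0836)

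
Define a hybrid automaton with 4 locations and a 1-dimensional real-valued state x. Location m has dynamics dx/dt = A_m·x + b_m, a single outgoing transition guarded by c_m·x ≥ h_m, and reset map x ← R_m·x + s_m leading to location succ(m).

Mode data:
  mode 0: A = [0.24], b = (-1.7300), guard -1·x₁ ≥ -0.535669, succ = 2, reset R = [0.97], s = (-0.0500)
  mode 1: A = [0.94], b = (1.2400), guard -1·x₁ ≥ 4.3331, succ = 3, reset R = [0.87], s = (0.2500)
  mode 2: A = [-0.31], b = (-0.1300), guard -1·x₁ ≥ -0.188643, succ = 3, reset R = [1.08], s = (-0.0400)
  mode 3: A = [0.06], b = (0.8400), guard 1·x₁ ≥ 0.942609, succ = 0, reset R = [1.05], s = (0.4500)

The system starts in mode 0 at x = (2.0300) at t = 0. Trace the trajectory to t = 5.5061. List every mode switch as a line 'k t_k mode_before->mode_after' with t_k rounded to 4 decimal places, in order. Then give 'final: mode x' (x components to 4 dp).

1 1.0564 0->2
2 2.2818 2->3
3 3.1740 3->0
4 3.7806 0->2
5 5.0060 2->3
final: 3 0.5951

Mode 0: guard c·x = -0.5357 hit at Δt = 1.0564 (t = 1.0564), x⁻ = (0.5357) → reset → x⁺ = (0.4696), jump to mode 2
Mode 2: guard c·x = -0.1886 hit at Δt = 1.2254 (t = 2.2818), x⁻ = (0.1886) → reset → x⁺ = (0.1637), jump to mode 3
Mode 3: guard c·x = 0.9426 hit at Δt = 0.8922 (t = 3.1740), x⁻ = (0.9426) → reset → x⁺ = (1.4397), jump to mode 0
Mode 0: guard c·x = -0.5357 hit at Δt = 0.6066 (t = 3.7806), x⁻ = (0.5357) → reset → x⁺ = (0.4696), jump to mode 2
Mode 2: guard c·x = -0.1886 hit at Δt = 1.2254 (t = 5.0060), x⁻ = (0.1886) → reset → x⁺ = (0.1637), jump to mode 3
Mode 3: flow for 0.5001 to horizon, guard not reached → x = (0.5951)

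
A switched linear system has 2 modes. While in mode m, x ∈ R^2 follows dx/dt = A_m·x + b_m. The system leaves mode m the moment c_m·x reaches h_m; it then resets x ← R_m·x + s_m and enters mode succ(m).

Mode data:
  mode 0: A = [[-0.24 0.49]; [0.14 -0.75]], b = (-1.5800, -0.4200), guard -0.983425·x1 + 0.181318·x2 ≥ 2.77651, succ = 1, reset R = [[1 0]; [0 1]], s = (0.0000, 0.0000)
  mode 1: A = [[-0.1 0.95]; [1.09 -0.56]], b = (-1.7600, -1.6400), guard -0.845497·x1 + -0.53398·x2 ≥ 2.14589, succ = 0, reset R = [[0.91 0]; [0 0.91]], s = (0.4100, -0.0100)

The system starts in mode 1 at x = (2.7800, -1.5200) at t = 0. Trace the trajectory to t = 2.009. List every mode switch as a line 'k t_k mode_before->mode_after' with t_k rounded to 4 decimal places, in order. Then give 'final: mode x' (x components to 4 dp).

Mode 1: guard c·x = 2.1459 hit at Δt = 1.4089 (t = 1.4089), x⁻ = (-1.3824, -1.8298) → reset → x⁺ = (-0.8480, -1.6751), jump to mode 0
Mode 0: flow for 0.6001 to horizon, guard not reached → x = (-2.0283, -1.3727)

1 1.4089 1->0
final: 0 -2.0283 -1.3727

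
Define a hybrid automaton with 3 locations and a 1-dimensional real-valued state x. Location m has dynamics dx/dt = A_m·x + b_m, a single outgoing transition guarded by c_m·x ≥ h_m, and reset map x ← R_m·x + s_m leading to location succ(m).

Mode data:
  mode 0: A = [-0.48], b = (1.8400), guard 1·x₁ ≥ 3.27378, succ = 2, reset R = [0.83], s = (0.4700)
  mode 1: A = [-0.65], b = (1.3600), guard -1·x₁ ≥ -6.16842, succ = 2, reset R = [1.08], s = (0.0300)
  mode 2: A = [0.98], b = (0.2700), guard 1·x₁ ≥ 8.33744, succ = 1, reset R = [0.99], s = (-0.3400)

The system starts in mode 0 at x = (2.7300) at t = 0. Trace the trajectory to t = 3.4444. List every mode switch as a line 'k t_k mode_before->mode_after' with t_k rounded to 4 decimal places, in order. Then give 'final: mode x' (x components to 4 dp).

1 1.4145 0->2
2 2.3443 2->1
3 2.8927 1->2
4 3.1090 2->1
final: 1 6.7738

Mode 0: guard c·x = 3.2738 hit at Δt = 1.4145 (t = 1.4145), x⁻ = (3.2738) → reset → x⁺ = (3.1872), jump to mode 2
Mode 2: guard c·x = 8.3374 hit at Δt = 0.9298 (t = 2.3443), x⁻ = (8.3374) → reset → x⁺ = (7.9141), jump to mode 1
Mode 1: guard c·x = -6.1684 hit at Δt = 0.5484 (t = 2.8927), x⁻ = (6.1684) → reset → x⁺ = (6.6919), jump to mode 2
Mode 2: guard c·x = 8.3374 hit at Δt = 0.2164 (t = 3.1090), x⁻ = (8.3374) → reset → x⁺ = (7.9141), jump to mode 1
Mode 1: flow for 0.3354 to horizon, guard not reached → x = (6.7738)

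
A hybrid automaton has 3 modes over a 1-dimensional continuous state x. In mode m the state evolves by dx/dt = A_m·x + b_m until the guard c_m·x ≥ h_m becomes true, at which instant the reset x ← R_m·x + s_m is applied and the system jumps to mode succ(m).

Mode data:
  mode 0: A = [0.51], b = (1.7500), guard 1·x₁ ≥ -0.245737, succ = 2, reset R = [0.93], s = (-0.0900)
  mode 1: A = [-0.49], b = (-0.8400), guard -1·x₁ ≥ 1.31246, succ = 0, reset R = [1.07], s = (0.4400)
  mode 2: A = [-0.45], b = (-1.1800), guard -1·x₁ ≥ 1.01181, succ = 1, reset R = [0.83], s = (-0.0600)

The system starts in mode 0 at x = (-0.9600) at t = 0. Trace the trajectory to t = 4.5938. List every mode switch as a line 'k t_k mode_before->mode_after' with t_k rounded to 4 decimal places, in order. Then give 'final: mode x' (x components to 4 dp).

1 0.4978 0->2
2 1.2934 2->1
3 2.7353 1->0
4 3.2366 0->2
5 4.0322 2->1
final: 1 -1.0958

Mode 0: guard c·x = -0.2457 hit at Δt = 0.4978 (t = 0.4978), x⁻ = (-0.2457) → reset → x⁺ = (-0.3185), jump to mode 2
Mode 2: guard c·x = 1.0118 hit at Δt = 0.7956 (t = 1.2934), x⁻ = (-1.0118) → reset → x⁺ = (-0.8998), jump to mode 1
Mode 1: guard c·x = 1.3125 hit at Δt = 1.4419 (t = 2.7353), x⁻ = (-1.3125) → reset → x⁺ = (-0.9643), jump to mode 0
Mode 0: guard c·x = -0.2457 hit at Δt = 0.5012 (t = 3.2366), x⁻ = (-0.2457) → reset → x⁺ = (-0.3185), jump to mode 2
Mode 2: guard c·x = 1.0118 hit at Δt = 0.7956 (t = 4.0322), x⁻ = (-1.0118) → reset → x⁺ = (-0.8998), jump to mode 1
Mode 1: flow for 0.5616 to horizon, guard not reached → x = (-1.0958)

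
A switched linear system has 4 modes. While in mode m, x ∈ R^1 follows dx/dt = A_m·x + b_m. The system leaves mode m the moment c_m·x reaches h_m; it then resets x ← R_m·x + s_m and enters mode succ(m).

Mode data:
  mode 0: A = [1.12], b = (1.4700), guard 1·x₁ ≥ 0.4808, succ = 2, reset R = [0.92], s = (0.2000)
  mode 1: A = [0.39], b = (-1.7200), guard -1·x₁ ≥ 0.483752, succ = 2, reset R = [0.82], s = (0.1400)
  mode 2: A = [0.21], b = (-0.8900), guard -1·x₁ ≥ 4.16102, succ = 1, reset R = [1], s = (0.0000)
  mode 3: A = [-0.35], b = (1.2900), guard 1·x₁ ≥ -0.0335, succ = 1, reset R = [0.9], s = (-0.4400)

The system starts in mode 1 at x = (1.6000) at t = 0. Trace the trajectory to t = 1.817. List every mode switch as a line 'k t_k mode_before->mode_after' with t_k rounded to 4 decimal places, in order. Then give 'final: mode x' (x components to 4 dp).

Mode 1: guard c·x = 0.4838 hit at Δt = 1.4224 (t = 1.4224), x⁻ = (-0.4838) → reset → x⁺ = (-0.2567), jump to mode 2
Mode 2: flow for 0.3946 to horizon, guard not reached → x = (-0.6450)

1 1.4224 1->2
final: 2 -0.6450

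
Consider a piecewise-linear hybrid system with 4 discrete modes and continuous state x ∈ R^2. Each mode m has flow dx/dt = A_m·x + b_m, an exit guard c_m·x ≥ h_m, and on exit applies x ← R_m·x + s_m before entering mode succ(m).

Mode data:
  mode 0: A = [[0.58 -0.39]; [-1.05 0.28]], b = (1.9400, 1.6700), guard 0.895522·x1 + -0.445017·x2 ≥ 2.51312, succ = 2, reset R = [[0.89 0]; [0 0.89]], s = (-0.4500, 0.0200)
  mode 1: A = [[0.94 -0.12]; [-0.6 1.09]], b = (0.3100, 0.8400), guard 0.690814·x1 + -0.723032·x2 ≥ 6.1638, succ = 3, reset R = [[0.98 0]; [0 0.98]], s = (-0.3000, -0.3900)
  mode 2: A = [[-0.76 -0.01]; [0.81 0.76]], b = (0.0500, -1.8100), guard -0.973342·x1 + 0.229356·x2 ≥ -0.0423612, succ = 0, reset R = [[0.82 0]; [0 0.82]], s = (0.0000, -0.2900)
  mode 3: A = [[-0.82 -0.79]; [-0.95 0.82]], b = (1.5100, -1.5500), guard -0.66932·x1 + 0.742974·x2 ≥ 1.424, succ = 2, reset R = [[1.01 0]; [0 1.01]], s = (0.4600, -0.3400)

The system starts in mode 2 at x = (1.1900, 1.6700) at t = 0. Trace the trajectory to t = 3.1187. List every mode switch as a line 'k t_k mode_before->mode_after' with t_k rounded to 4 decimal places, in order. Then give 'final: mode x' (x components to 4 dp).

1 1.1966 2->0
2 2.6225 0->2
final: 2 1.9319 2.2958

Mode 2: guard c·x = -0.0424 hit at Δt = 1.1966 (t = 1.1966), x⁻ = (0.5039, 1.9538) → reset → x⁺ = (0.4132, 1.3121), jump to mode 0
Mode 0: guard c·x = 2.5131 hit at Δt = 1.4259 (t = 2.6225), x⁻ = (3.6499, 1.6975) → reset → x⁺ = (2.7984, 1.5307), jump to mode 2
Mode 2: flow for 0.4962 to horizon, guard not reached → x = (1.9319, 2.2958)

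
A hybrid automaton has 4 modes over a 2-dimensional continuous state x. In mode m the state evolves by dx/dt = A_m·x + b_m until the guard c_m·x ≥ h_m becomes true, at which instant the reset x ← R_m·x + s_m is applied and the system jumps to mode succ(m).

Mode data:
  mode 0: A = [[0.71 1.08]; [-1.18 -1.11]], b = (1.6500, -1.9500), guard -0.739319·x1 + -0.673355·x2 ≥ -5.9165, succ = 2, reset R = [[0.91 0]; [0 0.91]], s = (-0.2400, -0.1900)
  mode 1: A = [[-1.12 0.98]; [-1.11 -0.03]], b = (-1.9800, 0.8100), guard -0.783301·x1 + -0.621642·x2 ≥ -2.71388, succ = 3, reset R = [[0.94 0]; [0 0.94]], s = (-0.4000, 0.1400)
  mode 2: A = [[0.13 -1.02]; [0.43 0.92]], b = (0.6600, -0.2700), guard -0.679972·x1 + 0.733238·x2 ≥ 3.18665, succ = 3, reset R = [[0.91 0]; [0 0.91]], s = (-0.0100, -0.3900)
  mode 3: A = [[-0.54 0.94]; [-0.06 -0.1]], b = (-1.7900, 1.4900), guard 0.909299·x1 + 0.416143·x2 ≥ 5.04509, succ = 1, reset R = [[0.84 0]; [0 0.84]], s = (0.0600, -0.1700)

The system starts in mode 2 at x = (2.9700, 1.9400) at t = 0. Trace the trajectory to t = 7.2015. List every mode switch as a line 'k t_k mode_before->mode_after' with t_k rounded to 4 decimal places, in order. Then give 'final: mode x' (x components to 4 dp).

1 0.8442 2->3
2 2.1524 3->1
3 3.3076 1->3
4 5.8839 3->1
5 6.8642 1->3
final: 3 1.0664 2.8522

Mode 2: guard c·x = 3.1867 hit at Δt = 0.8442 (t = 0.8442), x⁻ = (0.8433, 5.1281) → reset → x⁺ = (0.7574, 4.2765), jump to mode 3
Mode 3: guard c·x = 5.0451 hit at Δt = 1.3082 (t = 2.1524), x⁻ = (3.0607, 5.4357) → reset → x⁺ = (2.6310, 4.3960), jump to mode 1
Mode 1: guard c·x = -2.7139 hit at Δt = 1.1552 (t = 3.3076), x⁻ = (1.4372, 2.5547) → reset → x⁺ = (0.9510, 2.5414), jump to mode 3
Mode 3: guard c·x = 5.0451 hit at Δt = 2.5763 (t = 5.8839), x⁻ = (3.2190, 5.0898) → reset → x⁺ = (2.7639, 4.1054), jump to mode 1
Mode 1: guard c·x = -2.7139 hit at Δt = 0.9804 (t = 6.8642), x⁻ = (1.5058, 2.4683) → reset → x⁺ = (1.0154, 2.4602), jump to mode 3
Mode 3: flow for 0.3373 to horizon, guard not reached → x = (1.0664, 2.8522)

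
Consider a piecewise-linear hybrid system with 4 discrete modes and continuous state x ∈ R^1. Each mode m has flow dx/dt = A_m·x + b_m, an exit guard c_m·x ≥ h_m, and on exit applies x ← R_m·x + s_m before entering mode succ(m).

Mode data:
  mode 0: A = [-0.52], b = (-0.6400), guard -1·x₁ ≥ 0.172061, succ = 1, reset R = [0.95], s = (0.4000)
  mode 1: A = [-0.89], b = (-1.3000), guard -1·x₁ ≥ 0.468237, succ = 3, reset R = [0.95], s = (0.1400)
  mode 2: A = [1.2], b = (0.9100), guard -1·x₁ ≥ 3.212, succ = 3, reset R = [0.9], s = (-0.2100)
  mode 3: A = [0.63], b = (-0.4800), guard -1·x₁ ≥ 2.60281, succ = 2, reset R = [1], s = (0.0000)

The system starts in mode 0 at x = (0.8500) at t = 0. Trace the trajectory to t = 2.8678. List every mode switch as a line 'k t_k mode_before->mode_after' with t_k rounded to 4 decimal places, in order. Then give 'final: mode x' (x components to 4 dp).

1 1.2994 0->1
2 1.9023 1->3
final: 3 -1.1979

Mode 0: guard c·x = 0.1721 hit at Δt = 1.2994 (t = 1.2994), x⁻ = (-0.1721) → reset → x⁺ = (0.2365), jump to mode 1
Mode 1: guard c·x = 0.4682 hit at Δt = 0.6029 (t = 1.9023), x⁻ = (-0.4682) → reset → x⁺ = (-0.3048), jump to mode 3
Mode 3: flow for 0.9655 to horizon, guard not reached → x = (-1.1979)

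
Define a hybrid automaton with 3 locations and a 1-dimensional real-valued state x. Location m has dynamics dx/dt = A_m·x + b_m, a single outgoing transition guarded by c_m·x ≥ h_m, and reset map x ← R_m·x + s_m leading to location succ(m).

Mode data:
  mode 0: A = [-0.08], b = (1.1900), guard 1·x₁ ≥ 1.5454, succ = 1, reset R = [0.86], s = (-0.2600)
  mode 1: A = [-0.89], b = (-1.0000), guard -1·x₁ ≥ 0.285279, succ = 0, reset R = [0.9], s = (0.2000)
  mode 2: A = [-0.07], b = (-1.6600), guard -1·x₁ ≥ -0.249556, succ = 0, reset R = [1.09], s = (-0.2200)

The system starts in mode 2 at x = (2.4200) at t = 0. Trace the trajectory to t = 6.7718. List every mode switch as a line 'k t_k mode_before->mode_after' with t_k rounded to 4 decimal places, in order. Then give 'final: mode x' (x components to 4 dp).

Mode 2: guard c·x = -0.2496 hit at Δt = 1.2386 (t = 1.2386), x⁻ = (0.2496) → reset → x⁺ = (0.0520), jump to mode 0
Mode 0: guard c·x = 1.5454 hit at Δt = 1.3274 (t = 2.5660), x⁻ = (1.5454) → reset → x⁺ = (1.0690), jump to mode 1
Mode 1: guard c·x = 0.2853 hit at Δt = 1.0803 (t = 3.6463), x⁻ = (-0.2853) → reset → x⁺ = (-0.0568), jump to mode 0
Mode 0: guard c·x = 1.5454 hit at Δt = 1.4188 (t = 5.0651), x⁻ = (1.5454) → reset → x⁺ = (1.0690), jump to mode 1
Mode 1: guard c·x = 0.2853 hit at Δt = 1.0803 (t = 6.1454), x⁻ = (-0.2853) → reset → x⁺ = (-0.0568), jump to mode 0
Mode 0: flow for 0.6264 to horizon, guard not reached → x = (0.6731)

1 1.2386 2->0
2 2.5660 0->1
3 3.6463 1->0
4 5.0651 0->1
5 6.1454 1->0
final: 0 0.6731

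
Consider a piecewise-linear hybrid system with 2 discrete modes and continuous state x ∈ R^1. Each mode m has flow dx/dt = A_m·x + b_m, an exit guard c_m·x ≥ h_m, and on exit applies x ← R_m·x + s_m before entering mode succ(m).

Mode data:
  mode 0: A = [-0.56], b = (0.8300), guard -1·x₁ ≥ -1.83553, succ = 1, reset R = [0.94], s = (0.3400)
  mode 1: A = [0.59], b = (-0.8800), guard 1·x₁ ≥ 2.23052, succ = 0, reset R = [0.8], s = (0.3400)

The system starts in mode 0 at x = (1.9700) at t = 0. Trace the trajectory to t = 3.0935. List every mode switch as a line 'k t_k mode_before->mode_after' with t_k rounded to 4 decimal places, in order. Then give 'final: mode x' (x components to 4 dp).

1 0.5758 0->1
2 1.0044 1->0
3 2.0713 0->1
4 2.4999 1->0
final: 0 1.9428

Mode 0: guard c·x = -1.8355 hit at Δt = 0.5758 (t = 0.5758), x⁻ = (1.8355) → reset → x⁺ = (2.0654), jump to mode 1
Mode 1: guard c·x = 2.2305 hit at Δt = 0.4286 (t = 1.0044), x⁻ = (2.2305) → reset → x⁺ = (2.1244), jump to mode 0
Mode 0: guard c·x = -1.8355 hit at Δt = 1.0669 (t = 2.0713), x⁻ = (1.8355) → reset → x⁺ = (2.0654), jump to mode 1
Mode 1: guard c·x = 2.2305 hit at Δt = 0.4286 (t = 2.4999), x⁻ = (2.2305) → reset → x⁺ = (2.1244), jump to mode 0
Mode 0: flow for 0.5936 to horizon, guard not reached → x = (1.9428)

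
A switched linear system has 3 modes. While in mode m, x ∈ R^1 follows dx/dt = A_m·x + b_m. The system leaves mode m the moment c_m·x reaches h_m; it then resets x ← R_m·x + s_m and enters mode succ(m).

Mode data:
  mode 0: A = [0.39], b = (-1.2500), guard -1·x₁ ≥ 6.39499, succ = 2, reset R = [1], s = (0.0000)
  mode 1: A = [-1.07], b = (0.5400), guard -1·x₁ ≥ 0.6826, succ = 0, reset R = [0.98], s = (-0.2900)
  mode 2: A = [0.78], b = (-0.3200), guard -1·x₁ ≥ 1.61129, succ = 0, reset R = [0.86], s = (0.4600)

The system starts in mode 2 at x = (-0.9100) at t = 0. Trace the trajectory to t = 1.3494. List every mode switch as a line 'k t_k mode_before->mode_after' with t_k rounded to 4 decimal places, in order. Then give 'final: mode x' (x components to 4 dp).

1 0.5462 2->0
final: 0 -2.4453

Mode 2: guard c·x = 1.6113 hit at Δt = 0.5462 (t = 0.5462), x⁻ = (-1.6113) → reset → x⁺ = (-0.9257), jump to mode 0
Mode 0: flow for 0.8032 to horizon, guard not reached → x = (-2.4453)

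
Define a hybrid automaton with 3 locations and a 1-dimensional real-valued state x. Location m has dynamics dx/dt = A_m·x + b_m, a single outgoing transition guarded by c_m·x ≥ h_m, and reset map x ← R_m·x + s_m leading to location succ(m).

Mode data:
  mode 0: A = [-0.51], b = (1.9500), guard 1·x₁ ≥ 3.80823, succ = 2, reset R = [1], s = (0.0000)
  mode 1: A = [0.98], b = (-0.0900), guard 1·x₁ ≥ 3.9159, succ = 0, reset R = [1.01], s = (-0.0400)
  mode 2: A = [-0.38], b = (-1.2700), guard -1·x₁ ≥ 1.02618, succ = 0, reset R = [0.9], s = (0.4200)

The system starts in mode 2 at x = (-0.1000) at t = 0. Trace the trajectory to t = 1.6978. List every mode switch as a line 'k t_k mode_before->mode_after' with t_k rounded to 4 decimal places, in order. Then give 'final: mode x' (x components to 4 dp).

Mode 2: guard c·x = 1.0262 hit at Δt = 0.8853 (t = 0.8853), x⁻ = (-1.0262) → reset → x⁺ = (-0.5036), jump to mode 0
Mode 0: flow for 0.8125 to horizon, guard not reached → x = (0.9644)

1 0.8853 2->0
final: 0 0.9644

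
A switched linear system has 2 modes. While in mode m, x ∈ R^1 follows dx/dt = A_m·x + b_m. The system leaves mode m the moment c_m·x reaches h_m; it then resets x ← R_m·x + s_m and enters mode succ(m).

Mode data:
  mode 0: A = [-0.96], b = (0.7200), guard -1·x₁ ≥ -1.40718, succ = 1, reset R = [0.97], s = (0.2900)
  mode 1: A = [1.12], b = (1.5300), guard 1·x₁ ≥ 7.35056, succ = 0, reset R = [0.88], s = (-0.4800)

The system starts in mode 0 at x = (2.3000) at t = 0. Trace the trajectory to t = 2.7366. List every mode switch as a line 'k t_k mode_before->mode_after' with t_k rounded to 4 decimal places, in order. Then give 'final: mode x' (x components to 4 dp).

1 0.8938 0->1
2 1.8399 1->0
final: 0 2.9649

Mode 0: guard c·x = -1.4072 hit at Δt = 0.8938 (t = 0.8938), x⁻ = (1.4072) → reset → x⁺ = (1.6550), jump to mode 1
Mode 1: guard c·x = 7.3506 hit at Δt = 0.9461 (t = 1.8399), x⁻ = (7.3506) → reset → x⁺ = (5.9885), jump to mode 0
Mode 0: flow for 0.8967 to horizon, guard not reached → x = (2.9649)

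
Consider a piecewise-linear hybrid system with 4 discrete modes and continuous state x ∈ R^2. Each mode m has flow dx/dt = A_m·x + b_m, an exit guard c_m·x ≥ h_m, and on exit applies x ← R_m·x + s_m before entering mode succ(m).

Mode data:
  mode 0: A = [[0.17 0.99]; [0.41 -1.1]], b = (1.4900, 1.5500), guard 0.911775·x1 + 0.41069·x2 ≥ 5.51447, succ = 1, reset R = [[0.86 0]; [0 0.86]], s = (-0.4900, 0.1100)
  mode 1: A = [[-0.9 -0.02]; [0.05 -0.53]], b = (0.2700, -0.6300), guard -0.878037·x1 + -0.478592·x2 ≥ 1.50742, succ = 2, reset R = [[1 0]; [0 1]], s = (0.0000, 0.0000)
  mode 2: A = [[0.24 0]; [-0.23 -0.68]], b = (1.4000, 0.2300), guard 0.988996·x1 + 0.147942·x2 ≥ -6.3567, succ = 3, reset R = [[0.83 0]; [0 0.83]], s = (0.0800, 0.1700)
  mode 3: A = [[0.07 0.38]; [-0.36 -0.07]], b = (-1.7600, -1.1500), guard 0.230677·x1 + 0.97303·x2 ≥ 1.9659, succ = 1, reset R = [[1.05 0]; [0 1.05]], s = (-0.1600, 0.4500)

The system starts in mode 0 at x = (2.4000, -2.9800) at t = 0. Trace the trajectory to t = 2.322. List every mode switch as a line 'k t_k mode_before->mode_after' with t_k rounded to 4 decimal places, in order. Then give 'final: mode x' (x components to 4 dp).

Mode 0: guard c·x = 5.5145 hit at Δt = 1.5380 (t = 1.5380), x⁻ = (5.2791, 1.7071) → reset → x⁺ = (4.0500, 1.5781), jump to mode 1
Mode 1: flow for 0.7840 to horizon, guard not reached → x = (2.1396, 0.7310)

1 1.5380 0->1
final: 1 2.1396 0.7310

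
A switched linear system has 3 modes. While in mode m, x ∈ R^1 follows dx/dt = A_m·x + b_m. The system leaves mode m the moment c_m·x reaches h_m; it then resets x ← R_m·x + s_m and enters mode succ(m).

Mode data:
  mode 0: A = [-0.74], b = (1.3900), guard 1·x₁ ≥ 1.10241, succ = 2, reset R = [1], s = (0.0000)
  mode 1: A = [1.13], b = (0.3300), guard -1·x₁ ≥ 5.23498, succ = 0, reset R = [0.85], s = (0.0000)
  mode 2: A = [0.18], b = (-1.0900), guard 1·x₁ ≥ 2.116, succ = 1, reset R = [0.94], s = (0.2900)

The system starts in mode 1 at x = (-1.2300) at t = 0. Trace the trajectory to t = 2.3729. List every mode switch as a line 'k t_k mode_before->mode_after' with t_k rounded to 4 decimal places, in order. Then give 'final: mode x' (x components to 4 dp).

Mode 1: guard c·x = 5.2350 hit at Δt = 1.4708 (t = 1.4708), x⁻ = (-5.2350) → reset → x⁺ = (-4.4497), jump to mode 0
Mode 0: flow for 0.9021 to horizon, guard not reached → x = (-1.3677)

1 1.4708 1->0
final: 0 -1.3677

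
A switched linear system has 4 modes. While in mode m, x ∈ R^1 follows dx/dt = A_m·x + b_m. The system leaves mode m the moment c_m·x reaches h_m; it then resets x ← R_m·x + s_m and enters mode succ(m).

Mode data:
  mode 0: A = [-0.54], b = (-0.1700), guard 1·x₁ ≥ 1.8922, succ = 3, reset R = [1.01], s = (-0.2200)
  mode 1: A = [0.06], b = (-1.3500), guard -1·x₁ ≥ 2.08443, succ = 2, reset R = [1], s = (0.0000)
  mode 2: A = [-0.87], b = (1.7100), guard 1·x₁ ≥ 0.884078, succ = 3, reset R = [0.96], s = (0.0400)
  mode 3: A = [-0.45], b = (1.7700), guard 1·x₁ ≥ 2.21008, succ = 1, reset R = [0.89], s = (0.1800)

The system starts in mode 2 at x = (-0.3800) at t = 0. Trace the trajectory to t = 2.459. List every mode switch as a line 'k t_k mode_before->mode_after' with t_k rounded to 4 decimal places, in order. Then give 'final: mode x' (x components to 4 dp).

Mode 2: guard c·x = 0.8841 hit at Δt = 0.8899 (t = 0.8899), x⁻ = (0.8841) → reset → x⁺ = (0.8887), jump to mode 3
Mode 3: guard c·x = 2.2101 hit at Δt = 1.2648 (t = 2.1547), x⁻ = (2.2101) → reset → x⁺ = (2.1470), jump to mode 1
Mode 1: flow for 0.3043 to horizon, guard not reached → x = (1.7720)

1 0.8899 2->3
2 2.1547 3->1
final: 1 1.7720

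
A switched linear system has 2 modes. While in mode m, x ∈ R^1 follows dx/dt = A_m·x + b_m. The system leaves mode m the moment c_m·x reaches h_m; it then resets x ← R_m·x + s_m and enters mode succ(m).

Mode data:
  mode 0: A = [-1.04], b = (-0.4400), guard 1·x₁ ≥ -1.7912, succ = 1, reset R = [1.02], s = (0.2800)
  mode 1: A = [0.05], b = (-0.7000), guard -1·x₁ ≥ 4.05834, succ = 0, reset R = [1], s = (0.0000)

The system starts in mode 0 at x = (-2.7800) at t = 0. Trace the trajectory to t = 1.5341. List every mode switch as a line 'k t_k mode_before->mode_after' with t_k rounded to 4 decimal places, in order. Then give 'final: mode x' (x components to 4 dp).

Mode 0: guard c·x = -1.7912 hit at Δt = 0.5230 (t = 0.5230), x⁻ = (-1.7912) → reset → x⁺ = (-1.5470), jump to mode 1
Mode 1: flow for 1.0111 to horizon, guard not reached → x = (-2.3532)

1 0.5230 0->1
final: 1 -2.3532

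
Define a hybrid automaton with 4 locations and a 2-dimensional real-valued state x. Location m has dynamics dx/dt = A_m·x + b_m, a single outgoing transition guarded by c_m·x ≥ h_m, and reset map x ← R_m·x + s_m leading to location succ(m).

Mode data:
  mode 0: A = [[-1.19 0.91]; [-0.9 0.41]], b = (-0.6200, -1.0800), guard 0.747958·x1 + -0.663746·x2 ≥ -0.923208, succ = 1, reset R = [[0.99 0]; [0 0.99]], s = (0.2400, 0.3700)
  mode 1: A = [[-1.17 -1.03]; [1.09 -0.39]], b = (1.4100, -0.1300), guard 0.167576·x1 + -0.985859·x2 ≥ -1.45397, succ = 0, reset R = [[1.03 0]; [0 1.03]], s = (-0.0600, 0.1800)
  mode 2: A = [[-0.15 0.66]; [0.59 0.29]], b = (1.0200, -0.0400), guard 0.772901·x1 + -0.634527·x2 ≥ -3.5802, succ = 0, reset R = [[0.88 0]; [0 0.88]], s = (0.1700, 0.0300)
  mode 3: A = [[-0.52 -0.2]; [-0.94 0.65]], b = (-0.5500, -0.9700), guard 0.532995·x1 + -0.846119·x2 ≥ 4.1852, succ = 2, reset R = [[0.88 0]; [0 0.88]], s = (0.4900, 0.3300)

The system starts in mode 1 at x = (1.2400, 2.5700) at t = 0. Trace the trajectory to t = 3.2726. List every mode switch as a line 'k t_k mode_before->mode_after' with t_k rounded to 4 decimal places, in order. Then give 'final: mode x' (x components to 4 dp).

1 1.4634 1->0
2 1.8716 0->1
3 2.4944 1->0
4 2.7452 0->1
final: 1 0.0576 1.6188

Mode 1: guard c·x = -1.4540 hit at Δt = 1.4634 (t = 1.4634), x⁻ = (-0.1955, 1.4416) → reset → x⁺ = (-0.2614, 1.6648), jump to mode 0
Mode 0: guard c·x = -0.9232 hit at Δt = 0.4082 (t = 1.8716), x⁻ = (0.1084, 1.5130) → reset → x⁺ = (0.3473, 1.8679), jump to mode 1
Mode 1: guard c·x = -1.4540 hit at Δt = 0.6228 (t = 2.4944), x⁻ = (0.0350, 1.4808) → reset → x⁺ = (-0.0240, 1.7052), jump to mode 0
Mode 0: guard c·x = -0.9232 hit at Δt = 0.2508 (t = 2.7452), x⁻ = (0.1728, 1.5856) → reset → x⁺ = (0.4110, 1.9397), jump to mode 1
Mode 1: flow for 0.5274 to horizon, guard not reached → x = (0.0576, 1.6188)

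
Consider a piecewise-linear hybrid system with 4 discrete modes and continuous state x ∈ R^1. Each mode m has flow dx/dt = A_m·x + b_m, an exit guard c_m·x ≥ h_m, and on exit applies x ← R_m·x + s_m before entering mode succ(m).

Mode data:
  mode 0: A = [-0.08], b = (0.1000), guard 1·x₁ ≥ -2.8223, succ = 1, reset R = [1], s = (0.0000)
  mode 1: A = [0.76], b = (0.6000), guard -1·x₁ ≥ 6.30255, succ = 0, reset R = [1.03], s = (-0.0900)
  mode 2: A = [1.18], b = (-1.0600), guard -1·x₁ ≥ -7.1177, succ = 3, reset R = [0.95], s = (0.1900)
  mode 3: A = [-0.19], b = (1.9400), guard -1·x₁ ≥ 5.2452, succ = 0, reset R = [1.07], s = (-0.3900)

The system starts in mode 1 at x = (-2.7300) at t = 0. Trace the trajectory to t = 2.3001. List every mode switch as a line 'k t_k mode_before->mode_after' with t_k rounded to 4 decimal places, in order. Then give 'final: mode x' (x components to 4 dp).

Mode 1: guard c·x = 6.3026 hit at Δt = 1.3739 (t = 1.3739), x⁻ = (-6.3026) → reset → x⁺ = (-6.5816), jump to mode 0
Mode 0: flow for 0.9262 to horizon, guard not reached → x = (-6.0223)

1 1.3739 1->0
final: 0 -6.0223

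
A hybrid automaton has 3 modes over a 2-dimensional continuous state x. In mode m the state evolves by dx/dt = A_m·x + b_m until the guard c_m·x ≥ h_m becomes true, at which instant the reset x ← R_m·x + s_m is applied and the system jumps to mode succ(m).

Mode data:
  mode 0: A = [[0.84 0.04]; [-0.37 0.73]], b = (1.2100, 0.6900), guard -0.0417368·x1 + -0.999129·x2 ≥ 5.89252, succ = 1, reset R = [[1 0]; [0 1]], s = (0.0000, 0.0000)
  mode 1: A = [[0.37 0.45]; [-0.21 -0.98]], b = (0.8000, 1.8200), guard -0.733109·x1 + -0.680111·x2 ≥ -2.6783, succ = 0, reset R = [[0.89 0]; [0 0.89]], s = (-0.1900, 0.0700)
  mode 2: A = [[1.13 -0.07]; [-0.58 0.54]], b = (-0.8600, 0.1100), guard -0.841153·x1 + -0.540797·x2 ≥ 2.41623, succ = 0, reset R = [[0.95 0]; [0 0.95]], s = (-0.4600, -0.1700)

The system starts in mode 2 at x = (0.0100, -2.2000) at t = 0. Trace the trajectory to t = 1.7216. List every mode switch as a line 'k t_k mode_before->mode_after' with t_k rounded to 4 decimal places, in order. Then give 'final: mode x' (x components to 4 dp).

1 0.8130 2->0
final: 0 -1.3304 -4.5324

Mode 2: guard c·x = 2.4162 hit at Δt = 0.8130 (t = 0.8130), x⁻ = (-0.8802, -3.0989) → reset → x⁺ = (-1.2962, -3.1139), jump to mode 0
Mode 0: flow for 0.9086 to horizon, guard not reached → x = (-1.3304, -4.5324)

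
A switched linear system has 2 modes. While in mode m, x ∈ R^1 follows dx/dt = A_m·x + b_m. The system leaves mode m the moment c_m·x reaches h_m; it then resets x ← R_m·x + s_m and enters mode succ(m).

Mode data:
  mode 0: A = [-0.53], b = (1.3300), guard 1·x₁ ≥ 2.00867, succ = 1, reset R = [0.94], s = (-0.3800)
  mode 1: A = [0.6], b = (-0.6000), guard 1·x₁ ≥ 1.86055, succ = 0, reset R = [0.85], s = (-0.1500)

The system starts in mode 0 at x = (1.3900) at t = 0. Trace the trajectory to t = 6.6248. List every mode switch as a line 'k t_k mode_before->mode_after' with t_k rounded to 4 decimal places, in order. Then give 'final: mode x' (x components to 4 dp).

1 1.5178 0->1
2 2.3958 1->0
3 3.8424 0->1
4 4.7204 1->0
5 6.1670 0->1
final: 1 1.6688

Mode 0: guard c·x = 2.0087 hit at Δt = 1.5178 (t = 1.5178), x⁻ = (2.0087) → reset → x⁺ = (1.5081), jump to mode 1
Mode 1: guard c·x = 1.8605 hit at Δt = 0.8780 (t = 2.3958), x⁻ = (1.8605) → reset → x⁺ = (1.4315), jump to mode 0
Mode 0: guard c·x = 2.0087 hit at Δt = 1.4466 (t = 3.8424), x⁻ = (2.0087) → reset → x⁺ = (1.5081), jump to mode 1
Mode 1: guard c·x = 1.8605 hit at Δt = 0.8780 (t = 4.7204), x⁻ = (1.8605) → reset → x⁺ = (1.4315), jump to mode 0
Mode 0: guard c·x = 2.0087 hit at Δt = 1.4466 (t = 6.1670), x⁻ = (2.0087) → reset → x⁺ = (1.5081), jump to mode 1
Mode 1: flow for 0.4578 to horizon, guard not reached → x = (1.6688)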